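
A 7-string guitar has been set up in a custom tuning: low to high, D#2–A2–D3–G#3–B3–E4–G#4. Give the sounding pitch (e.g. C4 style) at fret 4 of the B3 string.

B3 is MIDI 59. Adding 4 gives 63, which is D#4.
(Equivalently spelled Eb4.)

D#4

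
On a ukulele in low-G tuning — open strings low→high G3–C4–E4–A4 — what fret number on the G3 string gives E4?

E4 is 9 semitones above the open G3 (G–G#–A–A#–B–C–C#–D–D#–E), so it sits at fret 9.

9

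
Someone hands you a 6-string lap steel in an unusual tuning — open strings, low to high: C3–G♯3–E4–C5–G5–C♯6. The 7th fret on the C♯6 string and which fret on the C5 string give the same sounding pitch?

20

Fret 7 on C♯6 is MIDI 85 + 7 = 92 (G♯6). On the C5 string (open MIDI 72), that pitch is 92 − 72 = fret 20.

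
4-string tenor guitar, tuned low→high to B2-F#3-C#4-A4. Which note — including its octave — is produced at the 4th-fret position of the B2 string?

B2 is MIDI 47. Adding 4 gives 51, which is D#3.
(Equivalently spelled Eb3.)

D#3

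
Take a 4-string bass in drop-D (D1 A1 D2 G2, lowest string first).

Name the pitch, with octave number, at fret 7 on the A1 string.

E2

A1 is MIDI 33. Adding 7 gives 40, which is E2.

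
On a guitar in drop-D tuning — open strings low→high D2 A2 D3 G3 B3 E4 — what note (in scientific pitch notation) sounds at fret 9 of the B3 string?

Each fret is one semitone, so B3 + 9 = G♯4.

G♯4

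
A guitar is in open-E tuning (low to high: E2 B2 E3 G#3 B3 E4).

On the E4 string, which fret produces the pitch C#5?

9

C#5 is 9 semitones above the open E4 (E–F–F#–G–G#–A–A#–B–C–C#), so it sits at fret 9.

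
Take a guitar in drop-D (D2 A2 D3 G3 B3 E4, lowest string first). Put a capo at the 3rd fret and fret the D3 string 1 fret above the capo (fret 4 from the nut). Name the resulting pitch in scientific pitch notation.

The capo raises the open D3 by 3 semitones to F3; fretting 1 more gives D3 + 3 + 1 = D3 + 4 semitones = F#3.

F#3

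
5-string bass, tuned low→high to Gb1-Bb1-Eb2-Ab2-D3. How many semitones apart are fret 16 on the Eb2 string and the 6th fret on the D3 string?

Eb2 at fret 16 → G3 (MIDI 55); D3 at fret 6 → Ab3 (MIDI 56).
55 − 56 = -1, so the two pitches are 1 semitone apart, with Ab3 the higher.

1 semitone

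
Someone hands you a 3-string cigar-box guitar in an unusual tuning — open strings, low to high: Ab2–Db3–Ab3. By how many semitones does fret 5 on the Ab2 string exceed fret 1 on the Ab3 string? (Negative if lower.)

Ab2 at fret 5 → Db3 (MIDI 49); Ab3 at fret 1 → A3 (MIDI 57).
49 − 57 = -8, so the two pitches are 8 semitones apart.

-8 semitones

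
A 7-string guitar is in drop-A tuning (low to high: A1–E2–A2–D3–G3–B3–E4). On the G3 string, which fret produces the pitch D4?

D4 is 7 semitones above the open G3 (G–G#–A–A#–B–C–C#–D), so it sits at fret 7.

7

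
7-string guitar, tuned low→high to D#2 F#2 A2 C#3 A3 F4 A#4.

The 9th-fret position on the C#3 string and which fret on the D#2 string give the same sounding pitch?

19

Fret 9 on C#3 is MIDI 49 + 9 = 58 (A#3). On the D#2 string (open MIDI 39), that pitch is 58 − 39 = fret 19.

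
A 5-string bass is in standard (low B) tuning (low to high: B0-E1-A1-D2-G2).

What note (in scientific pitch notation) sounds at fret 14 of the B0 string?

The open B0 string plus 14 semitones: B–C–C#–D–…–B–C–C#.
The walk passes from B into C 2 times, so the octave number goes from 0 to 2.

C♯2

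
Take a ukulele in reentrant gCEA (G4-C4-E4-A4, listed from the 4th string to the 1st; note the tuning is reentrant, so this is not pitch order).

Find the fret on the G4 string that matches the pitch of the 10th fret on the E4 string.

7

E4 at fret 10 is E4 + 10 semitones = D5.
The open G4 string is 3 semitones above the open E4, so the same pitch on the G4 string lies at fret 10 − 3 = 7.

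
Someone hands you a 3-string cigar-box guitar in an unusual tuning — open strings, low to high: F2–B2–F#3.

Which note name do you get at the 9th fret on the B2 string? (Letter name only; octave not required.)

G#

B2 is MIDI 47. Adding 9 gives 56; 56 mod 12 = 8, i.e. G#.
(Equivalently spelled Ab.)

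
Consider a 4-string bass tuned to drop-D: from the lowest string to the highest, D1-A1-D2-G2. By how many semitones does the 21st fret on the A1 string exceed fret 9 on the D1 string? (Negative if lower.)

19 semitones

A1 at fret 21 → F#3 (MIDI 54); D1 at fret 9 → B1 (MIDI 35).
54 − 35 = 19, so the two pitches are 19 semitones apart.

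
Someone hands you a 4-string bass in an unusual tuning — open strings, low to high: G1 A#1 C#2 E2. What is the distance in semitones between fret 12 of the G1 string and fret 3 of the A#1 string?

6 semitones

G1 at fret 12 → G2 (MIDI 43); A#1 at fret 3 → C#2 (MIDI 37).
43 − 37 = 6, so the two pitches are 6 semitones apart, with G2 the higher.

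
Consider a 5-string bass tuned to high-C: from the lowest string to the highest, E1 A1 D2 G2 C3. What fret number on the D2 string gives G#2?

6

G#2 is 6 semitones above the open D2 (D–D#–E–F–F#–G–G#), so it sits at fret 6.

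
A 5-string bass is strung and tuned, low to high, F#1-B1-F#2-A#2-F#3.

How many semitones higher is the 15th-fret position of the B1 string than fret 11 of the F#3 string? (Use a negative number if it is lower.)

B1 at fret 15 → D3 (MIDI 50); F#3 at fret 11 → F4 (MIDI 65).
50 − 65 = -15, so the two pitches are 15 semitones apart.

-15 semitones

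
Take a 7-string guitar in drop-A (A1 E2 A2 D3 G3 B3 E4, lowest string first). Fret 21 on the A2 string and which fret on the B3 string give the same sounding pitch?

7

Fret 21 on A2 is MIDI 45 + 21 = 66 (F♯4). On the B3 string (open MIDI 59), that pitch is 66 − 59 = fret 7.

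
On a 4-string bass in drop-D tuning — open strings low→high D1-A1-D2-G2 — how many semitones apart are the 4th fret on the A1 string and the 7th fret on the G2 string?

A1 at fret 4 → C#2 (MIDI 37); G2 at fret 7 → D3 (MIDI 50).
37 − 50 = -13, so the two pitches are 13 semitones apart, with D3 the higher.

13 semitones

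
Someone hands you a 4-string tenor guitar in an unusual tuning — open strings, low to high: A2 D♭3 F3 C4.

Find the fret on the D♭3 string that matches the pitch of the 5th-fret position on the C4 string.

16

C4 at fret 5 is C4 + 5 semitones = F4.
The open D♭3 string is 11 semitones below the open C4, so the same pitch on the D♭3 string lies at fret 5 + 11 = 16.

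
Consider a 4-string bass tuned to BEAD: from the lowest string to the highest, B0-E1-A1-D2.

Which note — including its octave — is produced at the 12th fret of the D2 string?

The open D2 string plus 12 semitones: D–D#–E–F–…–C–C#–D.
The walk passes from B into C once, so the octave number goes from 2 to 3.

D3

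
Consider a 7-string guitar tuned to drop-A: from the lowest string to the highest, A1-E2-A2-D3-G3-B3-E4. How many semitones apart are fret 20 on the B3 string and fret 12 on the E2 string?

B3 at fret 20 → G5 (MIDI 79); E2 at fret 12 → E3 (MIDI 52).
79 − 52 = 27, so the two pitches are 27 semitones apart, with G5 the higher.

27 semitones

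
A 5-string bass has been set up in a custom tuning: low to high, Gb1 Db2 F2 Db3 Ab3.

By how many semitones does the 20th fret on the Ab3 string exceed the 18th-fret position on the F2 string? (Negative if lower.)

Ab3 at fret 20 → E5 (MIDI 76); F2 at fret 18 → B3 (MIDI 59).
76 − 59 = 17, so the two pitches are 17 semitones apart.

17 semitones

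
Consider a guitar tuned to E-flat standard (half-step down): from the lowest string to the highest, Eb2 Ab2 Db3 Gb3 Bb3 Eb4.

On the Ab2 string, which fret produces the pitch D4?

18

D4 is 18 semitones above the open Ab2 (Ab–A–Bb–B–…–C–Db–D), so it sits at fret 18.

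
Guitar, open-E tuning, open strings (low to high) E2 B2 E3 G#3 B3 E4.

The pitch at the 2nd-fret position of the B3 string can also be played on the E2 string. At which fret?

21

B3 at fret 2 is B3 + 2 semitones = C#4.
The open E2 string is 19 semitones below the open B3, so the same pitch on the E2 string lies at fret 2 + 19 = 21.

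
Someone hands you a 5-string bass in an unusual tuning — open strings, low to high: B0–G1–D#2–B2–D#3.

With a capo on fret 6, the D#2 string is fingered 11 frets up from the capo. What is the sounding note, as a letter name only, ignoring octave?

The capo raises the open D#2 by 6 semitones to A2; fretting 11 more gives D#2 + 6 + 11 = D#2 + 17 semitones, landing on G#.
(Also written Ab.)

G#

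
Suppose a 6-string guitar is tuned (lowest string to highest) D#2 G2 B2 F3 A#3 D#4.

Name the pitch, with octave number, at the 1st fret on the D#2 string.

D#2 is MIDI 39. Adding 1 gives 40, which is E2.

E2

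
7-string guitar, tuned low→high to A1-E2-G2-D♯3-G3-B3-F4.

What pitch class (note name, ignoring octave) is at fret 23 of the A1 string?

The open A1 string plus 23 semitones: A–A#–B–C–…–F#–G–G#.
(Equivalently spelled A♭.)

G♯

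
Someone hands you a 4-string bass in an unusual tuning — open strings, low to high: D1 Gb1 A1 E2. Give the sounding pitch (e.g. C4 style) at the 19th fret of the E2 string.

E2 is MIDI 40. Adding 19 gives 59, which is B3.

B3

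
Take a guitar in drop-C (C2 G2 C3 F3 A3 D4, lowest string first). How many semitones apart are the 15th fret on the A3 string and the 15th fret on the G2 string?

14 semitones

A3 at fret 15 → C5 (MIDI 72); G2 at fret 15 → A♯3 (MIDI 58).
72 − 58 = 14, so the two pitches are 14 semitones apart, with C5 the higher.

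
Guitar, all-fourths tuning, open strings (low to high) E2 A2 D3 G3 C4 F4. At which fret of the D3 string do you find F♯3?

4

F♯3 is 4 semitones above the open D3 (D–D#–E–F–F#), so it sits at fret 4.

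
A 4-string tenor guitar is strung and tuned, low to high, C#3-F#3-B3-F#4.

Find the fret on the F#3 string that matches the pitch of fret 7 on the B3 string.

12

Fret 7 on B3 is MIDI 59 + 7 = 66 (F#4). On the F#3 string (open MIDI 54), that pitch is 66 − 54 = fret 12.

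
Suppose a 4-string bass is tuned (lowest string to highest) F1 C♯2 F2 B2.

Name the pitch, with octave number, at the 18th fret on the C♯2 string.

G3

Each fret is one semitone, so C♯2 + 18 = G3.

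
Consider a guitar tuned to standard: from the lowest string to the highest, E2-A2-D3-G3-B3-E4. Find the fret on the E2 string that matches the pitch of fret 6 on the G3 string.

G3 at fret 6 is G3 + 6 semitones = C♯4.
The open E2 string is 15 semitones below the open G3, so the same pitch on the E2 string lies at fret 6 + 15 = 21.

21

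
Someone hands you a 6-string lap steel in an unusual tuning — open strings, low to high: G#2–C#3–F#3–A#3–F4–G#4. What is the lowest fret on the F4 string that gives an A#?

From F4, count semitones up the chromatic scale until reaching A#: F–F#–G–G#–A–A# — 5 steps.

5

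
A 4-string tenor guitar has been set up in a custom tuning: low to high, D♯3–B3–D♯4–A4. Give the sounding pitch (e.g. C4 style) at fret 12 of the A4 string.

A5

The open A4 string plus 12 semitones: A–A#–B–C–…–G–G#–A.
The walk passes from B into C once, so the octave number goes from 4 to 5.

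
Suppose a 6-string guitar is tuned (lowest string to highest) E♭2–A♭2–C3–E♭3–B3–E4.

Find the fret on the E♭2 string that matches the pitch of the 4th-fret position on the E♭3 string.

16

Fret 4 on E♭3 is MIDI 51 + 4 = 55 (G3). On the E♭2 string (open MIDI 39), that pitch is 55 − 39 = fret 16.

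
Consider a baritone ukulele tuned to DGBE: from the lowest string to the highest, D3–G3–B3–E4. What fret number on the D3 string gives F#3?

4

F#3 is 4 semitones above the open D3 (D–D#–E–F–F#), so it sits at fret 4.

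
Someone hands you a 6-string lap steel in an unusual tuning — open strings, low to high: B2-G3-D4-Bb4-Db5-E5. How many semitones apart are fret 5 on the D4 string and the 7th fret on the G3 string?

D4 at fret 5 → G4 (MIDI 67); G3 at fret 7 → D4 (MIDI 62).
67 − 62 = 5, so the two pitches are 5 semitones apart, with G4 the higher.

5 semitones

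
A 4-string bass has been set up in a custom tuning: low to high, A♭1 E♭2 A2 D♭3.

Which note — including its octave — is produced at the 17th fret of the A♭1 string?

D♭3

The open A♭1 string plus 17 semitones: Ab–A–Bb–B–…–B–C–Db.
The walk passes from B into C 2 times, so the octave number goes from 1 to 3.
(Equivalently spelled C♯3.)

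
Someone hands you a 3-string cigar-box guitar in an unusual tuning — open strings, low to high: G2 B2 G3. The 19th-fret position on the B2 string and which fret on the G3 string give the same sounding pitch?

11

Fret 19 on B2 is MIDI 47 + 19 = 66 (F♯4). On the G3 string (open MIDI 55), that pitch is 66 − 55 = fret 11.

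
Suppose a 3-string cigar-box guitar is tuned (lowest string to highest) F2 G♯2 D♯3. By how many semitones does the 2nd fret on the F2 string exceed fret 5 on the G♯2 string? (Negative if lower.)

F2 at fret 2 → G2 (MIDI 43); G♯2 at fret 5 → C♯3 (MIDI 49).
43 − 49 = -6, so the two pitches are 6 semitones apart.

-6 semitones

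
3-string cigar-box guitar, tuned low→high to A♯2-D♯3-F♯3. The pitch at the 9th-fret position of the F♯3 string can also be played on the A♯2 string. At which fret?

Fret 9 on F♯3 is MIDI 54 + 9 = 63 (D♯4). On the A♯2 string (open MIDI 46), that pitch is 63 − 46 = fret 17.

17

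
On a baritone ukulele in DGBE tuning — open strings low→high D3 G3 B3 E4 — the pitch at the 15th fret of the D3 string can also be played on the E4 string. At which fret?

1

Fret 15 on D3 is MIDI 50 + 15 = 65 (F4). On the E4 string (open MIDI 64), that pitch is 65 − 64 = fret 1.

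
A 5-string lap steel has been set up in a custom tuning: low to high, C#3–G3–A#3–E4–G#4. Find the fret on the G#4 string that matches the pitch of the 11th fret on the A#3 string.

1

A#3 at fret 11 is A#3 + 11 semitones = A4.
The open G#4 string is 10 semitones above the open A#3, so the same pitch on the G#4 string lies at fret 11 − 10 = 1.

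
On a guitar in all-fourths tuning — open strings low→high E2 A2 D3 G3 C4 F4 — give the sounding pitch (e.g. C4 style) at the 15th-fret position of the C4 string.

The open C4 string plus 15 semitones: C–C#–D–D#–…–C#–D–D#.
The walk passes from B into C once, so the octave number goes from 4 to 5.
(Equivalently spelled Eb5.)

D#5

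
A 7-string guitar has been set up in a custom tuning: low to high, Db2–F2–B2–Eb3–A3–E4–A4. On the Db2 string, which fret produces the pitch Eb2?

Eb2 is 2 semitones above the open Db2 (Db–D–Eb), so it sits at fret 2.

2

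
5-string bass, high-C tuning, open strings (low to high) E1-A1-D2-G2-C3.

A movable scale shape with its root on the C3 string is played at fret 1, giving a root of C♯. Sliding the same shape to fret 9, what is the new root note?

Moving from fret 1 to fret 9 shifts the root by 8 semitones.
C♯ up 8 semitones is A.

A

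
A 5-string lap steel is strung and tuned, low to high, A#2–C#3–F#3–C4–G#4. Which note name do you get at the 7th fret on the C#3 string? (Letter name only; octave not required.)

G#

The open C#3 string plus 7 semitones: C#–D–D#–E–F–F#–G–G#.
(Equivalently spelled Ab.)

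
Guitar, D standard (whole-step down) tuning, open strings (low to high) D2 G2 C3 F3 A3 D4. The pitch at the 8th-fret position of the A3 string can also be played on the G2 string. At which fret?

A3 at fret 8 is A3 + 8 semitones = F4.
The open G2 string is 14 semitones below the open A3, so the same pitch on the G2 string lies at fret 8 + 14 = 22.

22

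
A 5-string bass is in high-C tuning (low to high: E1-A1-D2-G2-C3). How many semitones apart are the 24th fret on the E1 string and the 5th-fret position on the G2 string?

4 semitones

E1 at fret 24 → E3 (MIDI 52); G2 at fret 5 → C3 (MIDI 48).
52 − 48 = 4, so the two pitches are 4 semitones apart, with E3 the higher.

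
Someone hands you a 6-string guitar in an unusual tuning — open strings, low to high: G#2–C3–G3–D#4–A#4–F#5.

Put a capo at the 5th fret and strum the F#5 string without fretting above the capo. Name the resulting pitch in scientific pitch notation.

B5

The capo raises the open F#5 by 5 semitones to B5; fretting 0 more gives F#5 + 5 + 0 = F#5 + 5 semitones = B5.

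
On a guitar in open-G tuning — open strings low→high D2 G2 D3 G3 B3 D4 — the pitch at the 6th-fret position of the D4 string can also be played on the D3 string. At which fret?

Fret 6 on D4 is MIDI 62 + 6 = 68 (G#4). On the D3 string (open MIDI 50), that pitch is 68 − 50 = fret 18.

18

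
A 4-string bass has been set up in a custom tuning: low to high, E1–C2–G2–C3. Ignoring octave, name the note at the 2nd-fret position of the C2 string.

C2 is MIDI 36. Adding 2 gives 38; 38 mod 12 = 2, i.e. D.

D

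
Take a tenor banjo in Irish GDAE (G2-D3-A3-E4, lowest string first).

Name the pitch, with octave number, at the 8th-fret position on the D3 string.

D3 is MIDI 50. Adding 8 gives 58, which is A#3.

A#3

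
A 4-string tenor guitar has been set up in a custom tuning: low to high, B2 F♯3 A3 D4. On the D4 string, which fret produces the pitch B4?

9

B4 is 9 semitones above the open D4 (D–D#–E–F–F#–G–G#–A–A#–B), so it sits at fret 9.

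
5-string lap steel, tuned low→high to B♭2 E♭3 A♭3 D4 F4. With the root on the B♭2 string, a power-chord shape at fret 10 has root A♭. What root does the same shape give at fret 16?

D

Moving from fret 10 to fret 16 shifts the root by 6 semitones.
A♭ up 6 semitones is D.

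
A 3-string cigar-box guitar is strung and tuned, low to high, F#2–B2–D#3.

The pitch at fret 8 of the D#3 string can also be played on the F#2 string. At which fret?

17

Fret 8 on D#3 is MIDI 51 + 8 = 59 (B3). On the F#2 string (open MIDI 42), that pitch is 59 − 42 = fret 17.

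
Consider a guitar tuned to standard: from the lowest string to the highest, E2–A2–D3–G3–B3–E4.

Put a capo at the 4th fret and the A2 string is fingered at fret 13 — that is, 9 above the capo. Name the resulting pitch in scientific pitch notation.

A♯3

The capo raises the open A2 by 4 semitones to C♯3; fretting 9 more gives A2 + 4 + 9 = A2 + 13 semitones = A♯3.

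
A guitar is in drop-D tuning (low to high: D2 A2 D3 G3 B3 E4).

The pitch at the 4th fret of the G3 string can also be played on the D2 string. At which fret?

21

G3 at fret 4 is G3 + 4 semitones = B3.
The open D2 string is 17 semitones below the open G3, so the same pitch on the D2 string lies at fret 4 + 17 = 21.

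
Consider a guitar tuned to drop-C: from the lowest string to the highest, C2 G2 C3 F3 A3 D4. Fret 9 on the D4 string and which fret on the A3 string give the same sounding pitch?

D4 at fret 9 is D4 + 9 semitones = B4.
The open A3 string is 5 semitones below the open D4, so the same pitch on the A3 string lies at fret 9 + 5 = 14.

14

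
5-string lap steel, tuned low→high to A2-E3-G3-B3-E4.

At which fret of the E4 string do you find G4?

3

G4 is 3 semitones above the open E4 (E–F–F#–G), so it sits at fret 3.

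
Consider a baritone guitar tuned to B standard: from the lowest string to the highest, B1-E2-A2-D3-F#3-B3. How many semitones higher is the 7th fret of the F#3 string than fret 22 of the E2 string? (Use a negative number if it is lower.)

F#3 at fret 7 → C#4 (MIDI 61); E2 at fret 22 → D4 (MIDI 62).
61 − 62 = -1, so the two pitches are 1 semitone apart.

-1 semitone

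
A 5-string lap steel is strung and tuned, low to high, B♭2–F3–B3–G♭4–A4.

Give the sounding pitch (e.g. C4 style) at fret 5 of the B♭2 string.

Each fret is one semitone, so B♭2 + 5 = E♭3.
(Equivalently spelled D♯3.)

E♭3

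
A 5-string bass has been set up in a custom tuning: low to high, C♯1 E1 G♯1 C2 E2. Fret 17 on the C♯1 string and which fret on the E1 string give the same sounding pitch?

C♯1 at fret 17 is C♯1 + 17 semitones = F♯2.
The open E1 string is 3 semitones above the open C♯1, so the same pitch on the E1 string lies at fret 17 − 3 = 14.

14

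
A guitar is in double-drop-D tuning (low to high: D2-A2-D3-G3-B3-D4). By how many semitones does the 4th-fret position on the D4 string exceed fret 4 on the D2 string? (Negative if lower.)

D4 at fret 4 → F♯4 (MIDI 66); D2 at fret 4 → F♯2 (MIDI 42).
66 − 42 = 24, so the two pitches are 24 semitones apart.

24 semitones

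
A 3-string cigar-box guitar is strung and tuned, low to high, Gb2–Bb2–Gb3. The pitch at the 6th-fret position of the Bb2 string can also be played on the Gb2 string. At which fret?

Fret 6 on Bb2 is MIDI 46 + 6 = 52 (E3). On the Gb2 string (open MIDI 42), that pitch is 52 − 42 = fret 10.

10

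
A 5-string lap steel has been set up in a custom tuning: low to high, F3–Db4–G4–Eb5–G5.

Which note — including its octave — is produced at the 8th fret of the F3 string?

Each fret is one semitone, so F3 + 8 = Db4.

Db4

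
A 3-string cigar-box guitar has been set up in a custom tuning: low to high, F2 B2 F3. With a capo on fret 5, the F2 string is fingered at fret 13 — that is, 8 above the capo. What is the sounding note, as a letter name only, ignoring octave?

The capo raises the open F2 by 5 semitones to A♯2; fretting 8 more gives F2 + 5 + 8 = F2 + 13 semitones, landing on F♯.
(Also written G♭.)

F♯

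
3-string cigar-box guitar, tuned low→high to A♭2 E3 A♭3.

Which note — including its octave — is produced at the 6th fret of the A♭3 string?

D4

A♭3 is MIDI 56. Adding 6 gives 62, which is D4.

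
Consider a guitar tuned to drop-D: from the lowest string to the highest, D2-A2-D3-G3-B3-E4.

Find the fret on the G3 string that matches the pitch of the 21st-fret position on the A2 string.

11

A2 at fret 21 is A2 + 21 semitones = F♯4.
The open G3 string is 10 semitones above the open A2, so the same pitch on the G3 string lies at fret 21 − 10 = 11.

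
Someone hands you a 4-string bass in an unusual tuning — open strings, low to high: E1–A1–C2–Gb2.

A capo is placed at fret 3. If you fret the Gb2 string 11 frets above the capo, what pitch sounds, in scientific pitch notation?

The capo raises the open Gb2 by 3 semitones to A2; fretting 11 more gives Gb2 + 3 + 11 = Gb2 + 14 semitones = Ab3.
(Also written G#.)

Ab3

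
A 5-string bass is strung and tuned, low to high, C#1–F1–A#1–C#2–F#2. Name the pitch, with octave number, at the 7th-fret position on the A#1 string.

F2

The open A#1 string plus 7 semitones: A#–B–C–C#–D–D#–E–F.
The walk passes from B into C once, so the octave number goes from 1 to 2.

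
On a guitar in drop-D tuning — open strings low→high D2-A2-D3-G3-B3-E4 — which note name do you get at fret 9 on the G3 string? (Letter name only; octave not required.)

G3 is MIDI 55. Adding 9 gives 64; 64 mod 12 = 4, i.e. E.

E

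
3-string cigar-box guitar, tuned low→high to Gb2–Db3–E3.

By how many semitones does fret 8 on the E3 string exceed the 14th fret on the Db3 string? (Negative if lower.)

E3 at fret 8 → C4 (MIDI 60); Db3 at fret 14 → Eb4 (MIDI 63).
60 − 63 = -3, so the two pitches are 3 semitones apart.

-3 semitones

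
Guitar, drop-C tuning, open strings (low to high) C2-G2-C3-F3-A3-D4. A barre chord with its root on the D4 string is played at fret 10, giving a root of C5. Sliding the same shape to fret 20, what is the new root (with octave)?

Moving from fret 10 to fret 20 shifts the root by 10 semitones.
C5 up 10 semitones is A#5.

A#5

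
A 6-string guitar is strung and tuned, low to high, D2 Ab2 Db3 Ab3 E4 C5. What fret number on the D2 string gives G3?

G3 is 17 semitones above the open D2 (D–Eb–E–F–…–F–Gb–G), so it sits at fret 17.

17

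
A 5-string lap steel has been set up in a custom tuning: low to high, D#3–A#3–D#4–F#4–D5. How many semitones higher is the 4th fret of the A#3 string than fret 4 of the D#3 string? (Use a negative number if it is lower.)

7 semitones

A#3 at fret 4 → D4 (MIDI 62); D#3 at fret 4 → G3 (MIDI 55).
62 − 55 = 7, so the two pitches are 7 semitones apart.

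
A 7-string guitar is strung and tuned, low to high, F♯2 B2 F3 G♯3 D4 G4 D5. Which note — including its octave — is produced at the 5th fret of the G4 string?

Each fret is one semitone, so G4 + 5 = C5.

C5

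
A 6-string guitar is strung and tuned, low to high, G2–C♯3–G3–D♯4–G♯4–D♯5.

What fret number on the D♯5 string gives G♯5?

G♯5 is 5 semitones above the open D♯5 (D#–E–F–F#–G–G#), so it sits at fret 5.

5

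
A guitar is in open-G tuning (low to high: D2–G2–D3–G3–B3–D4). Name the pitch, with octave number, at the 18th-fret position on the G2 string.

The open G2 string plus 18 semitones: G–G#–A–A#–…–B–C–C#.
The walk passes from B into C 2 times, so the octave number goes from 2 to 4.
(Equivalently spelled Db4.)

C#4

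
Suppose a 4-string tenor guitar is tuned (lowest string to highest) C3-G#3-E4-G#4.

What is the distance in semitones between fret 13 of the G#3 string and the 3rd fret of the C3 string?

18 semitones

G#3 at fret 13 → A4 (MIDI 69); C3 at fret 3 → D#3 (MIDI 51).
69 − 51 = 18, so the two pitches are 18 semitones apart, with A4 the higher.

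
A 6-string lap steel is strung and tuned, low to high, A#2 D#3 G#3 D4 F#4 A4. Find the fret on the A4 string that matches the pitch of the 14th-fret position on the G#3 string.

1

Fret 14 on G#3 is MIDI 56 + 14 = 70 (A#4). On the A4 string (open MIDI 69), that pitch is 70 − 69 = fret 1.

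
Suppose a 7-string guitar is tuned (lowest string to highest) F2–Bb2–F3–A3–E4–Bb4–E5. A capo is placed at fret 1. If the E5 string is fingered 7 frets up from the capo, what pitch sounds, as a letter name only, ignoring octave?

C

The capo raises the open E5 by 1 semitone to F5; fretting 7 more gives E5 + 1 + 7 = E5 + 8 semitones, landing on C.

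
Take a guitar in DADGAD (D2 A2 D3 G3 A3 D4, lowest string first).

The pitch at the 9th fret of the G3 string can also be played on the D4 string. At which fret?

Fret 9 on G3 is MIDI 55 + 9 = 64 (E4). On the D4 string (open MIDI 62), that pitch is 64 − 62 = fret 2.

2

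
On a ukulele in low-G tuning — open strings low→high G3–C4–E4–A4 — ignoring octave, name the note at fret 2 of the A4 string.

B

A4 is MIDI 69. Adding 2 gives 71; 71 mod 12 = 11, i.e. B.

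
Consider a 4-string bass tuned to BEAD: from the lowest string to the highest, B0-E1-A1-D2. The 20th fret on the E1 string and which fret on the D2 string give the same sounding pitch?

10

Fret 20 on E1 is MIDI 28 + 20 = 48 (C3). On the D2 string (open MIDI 38), that pitch is 48 − 38 = fret 10.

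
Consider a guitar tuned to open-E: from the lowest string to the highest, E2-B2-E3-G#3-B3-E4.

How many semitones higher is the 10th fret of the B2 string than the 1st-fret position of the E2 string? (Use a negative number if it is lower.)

16 semitones

B2 at fret 10 → A3 (MIDI 57); E2 at fret 1 → F2 (MIDI 41).
57 − 41 = 16, so the two pitches are 16 semitones apart.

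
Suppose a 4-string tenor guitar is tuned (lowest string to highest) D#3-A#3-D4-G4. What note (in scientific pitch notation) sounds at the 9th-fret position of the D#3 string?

Each fret is one semitone, so D#3 + 9 = C4.

C4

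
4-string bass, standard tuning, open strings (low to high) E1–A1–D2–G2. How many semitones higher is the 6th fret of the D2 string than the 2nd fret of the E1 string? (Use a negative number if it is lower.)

D2 at fret 6 → G#2 (MIDI 44); E1 at fret 2 → F#1 (MIDI 30).
44 − 30 = 14, so the two pitches are 14 semitones apart.

14 semitones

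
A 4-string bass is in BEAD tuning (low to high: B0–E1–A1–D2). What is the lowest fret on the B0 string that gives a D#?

4

From B0, count semitones up the chromatic scale until reaching D#: B–C–C#–D–D# — 4 steps.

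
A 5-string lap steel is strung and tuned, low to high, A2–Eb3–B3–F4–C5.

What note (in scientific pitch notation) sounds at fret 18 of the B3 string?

F5

The open B3 string plus 18 semitones: B–C–Db–D–…–Eb–E–F.
The walk passes from B into C 2 times, so the octave number goes from 3 to 5.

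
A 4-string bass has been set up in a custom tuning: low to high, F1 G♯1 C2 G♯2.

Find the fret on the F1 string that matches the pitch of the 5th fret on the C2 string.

C2 at fret 5 is C2 + 5 semitones = F2.
The open F1 string is 7 semitones below the open C2, so the same pitch on the F1 string lies at fret 5 + 7 = 12.

12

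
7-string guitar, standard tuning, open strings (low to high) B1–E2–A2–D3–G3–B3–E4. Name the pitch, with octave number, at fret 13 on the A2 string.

Each fret is one semitone, so A2 + 13 = A♯3.
(Equivalently spelled B♭3.)

A♯3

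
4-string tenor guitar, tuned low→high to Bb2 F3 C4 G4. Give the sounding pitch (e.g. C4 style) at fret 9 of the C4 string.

A4

The open C4 string plus 9 semitones: C–Db–D–Eb–E–F–Gb–G–Ab–A.
No B→C boundary is crossed, so the octave stays at 4.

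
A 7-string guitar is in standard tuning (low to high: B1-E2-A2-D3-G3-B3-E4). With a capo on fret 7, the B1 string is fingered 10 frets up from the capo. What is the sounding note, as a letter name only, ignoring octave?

E

The capo raises the open B1 by 7 semitones to F#2; fretting 10 more gives B1 + 7 + 10 = B1 + 17 semitones, landing on E.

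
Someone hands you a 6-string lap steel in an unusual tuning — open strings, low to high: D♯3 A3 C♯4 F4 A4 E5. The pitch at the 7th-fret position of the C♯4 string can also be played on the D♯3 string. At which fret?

17

C♯4 at fret 7 is C♯4 + 7 semitones = G♯4.
The open D♯3 string is 10 semitones below the open C♯4, so the same pitch on the D♯3 string lies at fret 7 + 10 = 17.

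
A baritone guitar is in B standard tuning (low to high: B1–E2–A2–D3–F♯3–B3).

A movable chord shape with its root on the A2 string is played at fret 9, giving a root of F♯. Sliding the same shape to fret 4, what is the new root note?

C♯

Moving from fret 9 to fret 4 shifts the root by -5 semitones.
F♯ down 5 semitones is C♯.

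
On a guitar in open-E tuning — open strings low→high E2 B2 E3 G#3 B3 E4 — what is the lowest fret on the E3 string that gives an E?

0

From E3, count semitones up the chromatic scale until reaching E: E — 0 steps.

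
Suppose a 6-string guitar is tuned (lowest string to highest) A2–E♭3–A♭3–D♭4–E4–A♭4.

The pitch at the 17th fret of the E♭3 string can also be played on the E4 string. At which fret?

4

Fret 17 on E♭3 is MIDI 51 + 17 = 68 (A♭4). On the E4 string (open MIDI 64), that pitch is 68 − 64 = fret 4.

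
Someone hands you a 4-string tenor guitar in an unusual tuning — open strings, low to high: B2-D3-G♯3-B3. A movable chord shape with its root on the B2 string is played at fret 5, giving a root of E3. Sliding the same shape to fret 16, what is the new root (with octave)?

D♯4

Moving from fret 5 to fret 16 shifts the root by 11 semitones.
E3 up 11 semitones is D♯4.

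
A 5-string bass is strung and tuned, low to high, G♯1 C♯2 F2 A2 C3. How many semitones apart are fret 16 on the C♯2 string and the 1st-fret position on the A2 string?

7 semitones

C♯2 at fret 16 → F3 (MIDI 53); A2 at fret 1 → A♯2 (MIDI 46).
53 − 46 = 7, so the two pitches are 7 semitones apart, with F3 the higher.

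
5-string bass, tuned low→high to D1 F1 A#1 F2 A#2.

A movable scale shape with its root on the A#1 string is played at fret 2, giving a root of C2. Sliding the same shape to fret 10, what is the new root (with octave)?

G#2

Moving from fret 2 to fret 10 shifts the root by 8 semitones.
C2 up 8 semitones is G#2.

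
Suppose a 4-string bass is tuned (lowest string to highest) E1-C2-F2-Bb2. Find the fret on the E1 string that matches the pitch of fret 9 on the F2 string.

22

Fret 9 on F2 is MIDI 41 + 9 = 50 (D3). On the E1 string (open MIDI 28), that pitch is 50 − 28 = fret 22.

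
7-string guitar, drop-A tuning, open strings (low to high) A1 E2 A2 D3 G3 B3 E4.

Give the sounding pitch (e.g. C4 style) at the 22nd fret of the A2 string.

G4

Each fret is one semitone, so A2 + 22 = G4.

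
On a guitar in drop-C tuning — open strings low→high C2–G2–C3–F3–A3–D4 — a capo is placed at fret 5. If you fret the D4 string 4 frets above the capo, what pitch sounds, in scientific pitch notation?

The capo raises the open D4 by 5 semitones to G4; fretting 4 more gives D4 + 5 + 4 = D4 + 9 semitones = B4.

B4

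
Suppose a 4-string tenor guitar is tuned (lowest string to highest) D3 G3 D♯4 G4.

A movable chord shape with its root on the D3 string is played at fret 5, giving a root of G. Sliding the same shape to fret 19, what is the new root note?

Moving from fret 5 to fret 19 shifts the root by 14 semitones.
G up 14 semitones is A.

A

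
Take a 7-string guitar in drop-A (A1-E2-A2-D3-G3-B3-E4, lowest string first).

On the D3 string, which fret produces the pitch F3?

3

F3 is 3 semitones above the open D3 (D–D#–E–F), so it sits at fret 3.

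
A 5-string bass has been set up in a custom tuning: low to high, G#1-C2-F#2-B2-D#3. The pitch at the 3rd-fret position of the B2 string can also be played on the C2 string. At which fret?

B2 at fret 3 is B2 + 3 semitones = D3.
The open C2 string is 11 semitones below the open B2, so the same pitch on the C2 string lies at fret 3 + 11 = 14.

14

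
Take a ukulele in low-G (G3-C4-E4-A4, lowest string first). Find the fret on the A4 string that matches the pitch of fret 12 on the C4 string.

3

Fret 12 on C4 is MIDI 60 + 12 = 72 (C5). On the A4 string (open MIDI 69), that pitch is 72 − 69 = fret 3.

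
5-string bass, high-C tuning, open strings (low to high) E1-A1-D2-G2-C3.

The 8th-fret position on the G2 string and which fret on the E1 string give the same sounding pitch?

G2 at fret 8 is G2 + 8 semitones = D#3.
The open E1 string is 15 semitones below the open G2, so the same pitch on the E1 string lies at fret 8 + 15 = 23.

23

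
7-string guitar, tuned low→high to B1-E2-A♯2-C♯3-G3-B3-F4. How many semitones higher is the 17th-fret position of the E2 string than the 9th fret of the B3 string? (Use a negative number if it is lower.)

-11 semitones

E2 at fret 17 → A3 (MIDI 57); B3 at fret 9 → G♯4 (MIDI 68).
57 − 68 = -11, so the two pitches are 11 semitones apart.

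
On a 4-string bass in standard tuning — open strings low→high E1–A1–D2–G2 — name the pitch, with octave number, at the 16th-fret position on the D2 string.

The open D2 string plus 16 semitones: D–D#–E–F–…–E–F–F#.
The walk passes from B into C once, so the octave number goes from 2 to 3.
(Equivalently spelled Gb3.)

F#3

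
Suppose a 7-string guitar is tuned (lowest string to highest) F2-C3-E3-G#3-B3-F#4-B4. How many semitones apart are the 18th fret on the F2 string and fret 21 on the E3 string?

F2 at fret 18 → B3 (MIDI 59); E3 at fret 21 → C#5 (MIDI 73).
59 − 73 = -14, so the two pitches are 14 semitones apart, with C#5 the higher.

14 semitones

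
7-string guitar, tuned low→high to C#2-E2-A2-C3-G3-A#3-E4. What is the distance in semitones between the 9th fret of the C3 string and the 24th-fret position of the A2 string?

C3 at fret 9 → A3 (MIDI 57); A2 at fret 24 → A4 (MIDI 69).
57 − 69 = -12, so the two pitches are 12 semitones apart, with A4 the higher.

12 semitones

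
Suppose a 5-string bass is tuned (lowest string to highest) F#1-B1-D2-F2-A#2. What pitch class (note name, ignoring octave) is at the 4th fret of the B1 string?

Each fret is one semitone, so B1 + 4 = D#.
(Equivalently spelled Eb.)

D#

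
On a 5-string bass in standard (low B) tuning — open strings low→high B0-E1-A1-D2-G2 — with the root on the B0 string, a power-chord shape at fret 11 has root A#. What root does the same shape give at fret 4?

Moving from fret 11 to fret 4 shifts the root by -7 semitones.
A# down 7 semitones is D#.

D#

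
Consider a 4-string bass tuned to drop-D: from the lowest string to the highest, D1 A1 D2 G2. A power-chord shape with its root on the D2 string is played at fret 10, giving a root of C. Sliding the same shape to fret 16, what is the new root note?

F♯

Moving from fret 10 to fret 16 shifts the root by 6 semitones.
C up 6 semitones is F♯.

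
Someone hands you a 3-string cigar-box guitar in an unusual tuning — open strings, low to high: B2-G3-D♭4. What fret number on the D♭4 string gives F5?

F5 is 16 semitones above the open D♭4 (Db–D–Eb–E–…–Eb–E–F), so it sits at fret 16.

16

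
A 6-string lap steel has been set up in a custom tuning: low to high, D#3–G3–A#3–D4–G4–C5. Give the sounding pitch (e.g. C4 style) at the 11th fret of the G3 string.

F#4

G3 is MIDI 55. Adding 11 gives 66, which is F#4.
(Equivalently spelled Gb4.)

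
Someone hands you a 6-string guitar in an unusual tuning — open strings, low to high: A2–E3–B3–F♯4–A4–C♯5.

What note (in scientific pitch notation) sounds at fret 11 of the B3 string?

A♯4

Each fret is one semitone, so B3 + 11 = A♯4.
(Equivalently spelled B♭4.)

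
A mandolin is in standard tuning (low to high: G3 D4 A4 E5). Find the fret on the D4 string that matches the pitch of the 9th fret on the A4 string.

16

A4 at fret 9 is A4 + 9 semitones = F♯5.
The open D4 string is 7 semitones below the open A4, so the same pitch on the D4 string lies at fret 9 + 7 = 16.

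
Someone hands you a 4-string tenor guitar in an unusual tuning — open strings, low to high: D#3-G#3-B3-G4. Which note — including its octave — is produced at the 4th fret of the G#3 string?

C4

Each fret is one semitone, so G#3 + 4 = C4.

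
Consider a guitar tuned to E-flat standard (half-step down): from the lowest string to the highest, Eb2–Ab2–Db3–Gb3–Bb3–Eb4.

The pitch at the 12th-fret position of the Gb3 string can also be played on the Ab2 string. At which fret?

Fret 12 on Gb3 is MIDI 54 + 12 = 66 (Gb4). On the Ab2 string (open MIDI 44), that pitch is 66 − 44 = fret 22.

22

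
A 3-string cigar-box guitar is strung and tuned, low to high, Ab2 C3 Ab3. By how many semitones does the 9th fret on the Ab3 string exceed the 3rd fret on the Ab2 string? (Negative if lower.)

18 semitones

Ab3 at fret 9 → F4 (MIDI 65); Ab2 at fret 3 → B2 (MIDI 47).
65 − 47 = 18, so the two pitches are 18 semitones apart.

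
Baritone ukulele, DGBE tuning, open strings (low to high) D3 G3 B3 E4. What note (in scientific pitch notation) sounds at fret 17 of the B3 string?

Each fret is one semitone, so B3 + 17 = E5.

E5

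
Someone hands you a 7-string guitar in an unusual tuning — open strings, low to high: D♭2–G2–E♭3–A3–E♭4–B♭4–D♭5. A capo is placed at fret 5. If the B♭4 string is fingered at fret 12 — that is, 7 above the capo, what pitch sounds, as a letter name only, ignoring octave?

B♭

The capo raises the open B♭4 by 5 semitones to E♭5; fretting 7 more gives B♭4 + 5 + 7 = B♭4 + 12 semitones, landing on B♭.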